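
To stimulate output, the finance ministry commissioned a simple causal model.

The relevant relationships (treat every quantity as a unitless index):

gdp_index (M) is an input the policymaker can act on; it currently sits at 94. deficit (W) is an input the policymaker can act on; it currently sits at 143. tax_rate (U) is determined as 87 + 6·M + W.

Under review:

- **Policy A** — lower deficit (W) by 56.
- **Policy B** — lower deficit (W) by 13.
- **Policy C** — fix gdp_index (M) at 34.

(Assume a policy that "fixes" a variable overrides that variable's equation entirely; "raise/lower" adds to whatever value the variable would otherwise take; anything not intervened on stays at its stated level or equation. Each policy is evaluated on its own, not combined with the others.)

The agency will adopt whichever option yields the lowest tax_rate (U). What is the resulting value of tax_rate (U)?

434

Policy A (W − 56):
  M = 94
  W = 143 − 56 = 87
  U = 87 + 6·94 + 87 = 738
Policy B (W − 13):
  M = 94
  W = 143 − 13 = 130
  U = 87 + 6·94 + 130 = 781
Policy C (M := 34):
  M = 34
  W = 143
  U = 87 + 6·34 + 143 = 434
Comparing — Policy A: U=738, Policy B: U=781, Policy C: U=434. Lowest is 434 (Policy C).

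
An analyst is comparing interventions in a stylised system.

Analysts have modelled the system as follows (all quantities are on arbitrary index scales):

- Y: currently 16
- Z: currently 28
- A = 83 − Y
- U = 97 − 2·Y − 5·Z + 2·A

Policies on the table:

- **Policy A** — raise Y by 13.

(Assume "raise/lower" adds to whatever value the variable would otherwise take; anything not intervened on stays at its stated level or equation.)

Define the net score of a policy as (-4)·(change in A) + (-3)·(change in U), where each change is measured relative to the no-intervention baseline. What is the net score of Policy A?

208

Baseline:
  Y = 16
  Z = 28
  A = 83 − 16 = 67
  U = 97 − 2·16 − 5·28 + 2·67 = 59
Policy A (Y + 13):
  Y = 16 + 13 = 29
  Z = 28
  A = 83 − 29 = 54
  U = 97 − 2·29 − 5·28 + 2·54 = 7
ΔA = 54 − 67 = -13; ΔU = 7 − 59 = -52
Score = (-4)·(-13) + (-3)·(-52) = 208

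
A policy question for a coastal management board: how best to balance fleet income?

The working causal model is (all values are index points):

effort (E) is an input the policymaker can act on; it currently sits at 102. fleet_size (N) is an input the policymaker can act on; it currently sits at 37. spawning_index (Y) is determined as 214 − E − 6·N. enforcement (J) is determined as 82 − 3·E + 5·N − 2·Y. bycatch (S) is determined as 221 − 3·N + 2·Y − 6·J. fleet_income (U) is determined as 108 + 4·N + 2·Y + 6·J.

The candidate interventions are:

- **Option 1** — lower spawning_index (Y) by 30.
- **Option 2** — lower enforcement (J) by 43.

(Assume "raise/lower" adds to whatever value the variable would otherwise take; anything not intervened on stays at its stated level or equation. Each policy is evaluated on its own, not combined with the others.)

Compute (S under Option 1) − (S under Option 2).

-678

Option 1 (Y − 30):
  E = 102
  N = 37
  Y = 214 − 102 − 6·37 (−30 from intervention) = -140
  J = 82 − 3·102 + 5·37 − 2·(-140) = 241
  S = 221 − 3·37 + 2·(-140) − 6·241 = -1616
Option 2 (J − 43):
  E = 102
  N = 37
  Y = 214 − 102 − 6·37 = -110
  J = 82 − 3·102 + 5·37 − 2·(-110) (−43 from intervention) = 138
  S = 221 − 3·37 + 2·(-110) − 6·138 = -938
S: -1616 − (-938) = -678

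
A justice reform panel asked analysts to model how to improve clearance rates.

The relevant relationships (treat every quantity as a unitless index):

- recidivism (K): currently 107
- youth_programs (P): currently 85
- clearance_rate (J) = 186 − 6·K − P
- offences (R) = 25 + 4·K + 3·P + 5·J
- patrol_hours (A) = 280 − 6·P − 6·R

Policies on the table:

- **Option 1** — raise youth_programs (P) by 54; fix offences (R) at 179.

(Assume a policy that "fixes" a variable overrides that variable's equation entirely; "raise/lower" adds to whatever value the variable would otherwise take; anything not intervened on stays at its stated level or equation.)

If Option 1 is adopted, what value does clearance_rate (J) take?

-595

Option 1 (P + 54, R := 179):
  K = 107
  P = 85 + 54 = 139
  J = 186 − 6·107 − 139 = -595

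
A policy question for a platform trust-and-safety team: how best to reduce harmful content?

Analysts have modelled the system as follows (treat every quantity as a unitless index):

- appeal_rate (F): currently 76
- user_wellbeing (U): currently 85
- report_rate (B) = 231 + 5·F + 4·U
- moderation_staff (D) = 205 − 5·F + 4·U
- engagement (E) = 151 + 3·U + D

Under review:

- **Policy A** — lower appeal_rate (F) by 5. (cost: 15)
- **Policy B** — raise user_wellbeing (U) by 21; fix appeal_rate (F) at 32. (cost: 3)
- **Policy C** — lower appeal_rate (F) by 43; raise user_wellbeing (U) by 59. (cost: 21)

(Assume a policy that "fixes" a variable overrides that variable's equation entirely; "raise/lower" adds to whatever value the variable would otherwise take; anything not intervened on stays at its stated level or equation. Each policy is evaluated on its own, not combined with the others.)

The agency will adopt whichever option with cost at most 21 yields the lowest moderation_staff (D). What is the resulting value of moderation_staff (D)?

Policy A (F − 5):
  F = 76 − 5 = 71
  U = 85
  D = 205 − 5·71 + 4·85 = 190
Policy B (U + 21, F := 32):
  F = 32
  U = 85 + 21 = 106
  D = 205 − 5·32 + 4·106 = 469
Policy C (F − 43, U + 59):
  F = 76 − 43 = 33
  U = 85 + 59 = 144
  D = 205 − 5·33 + 4·144 = 616
Comparing — Policy A: D=190, Policy B: D=469, Policy C: D=616. Lowest is 190 (Policy A).

190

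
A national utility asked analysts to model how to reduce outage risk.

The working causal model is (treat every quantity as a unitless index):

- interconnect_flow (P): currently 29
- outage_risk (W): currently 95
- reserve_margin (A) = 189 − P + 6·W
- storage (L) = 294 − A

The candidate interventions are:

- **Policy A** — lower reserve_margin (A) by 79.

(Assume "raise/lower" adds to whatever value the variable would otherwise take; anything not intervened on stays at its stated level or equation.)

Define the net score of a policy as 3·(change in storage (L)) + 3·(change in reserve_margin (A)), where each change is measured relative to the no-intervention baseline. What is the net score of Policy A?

Baseline:
  P = 29
  W = 95
  A = 189 − 29 + 6·95 = 730
  L = 294 − 730 = -436
Policy A (A − 79):
  P = 29
  W = 95
  A = 189 − 29 + 6·95 (−79 from intervention) = 651
  L = 294 − 651 = -357
ΔL = -357 − (-436) = 79; ΔA = 651 − 730 = -79
Score = 3·79 + 3·(-79) = 0

0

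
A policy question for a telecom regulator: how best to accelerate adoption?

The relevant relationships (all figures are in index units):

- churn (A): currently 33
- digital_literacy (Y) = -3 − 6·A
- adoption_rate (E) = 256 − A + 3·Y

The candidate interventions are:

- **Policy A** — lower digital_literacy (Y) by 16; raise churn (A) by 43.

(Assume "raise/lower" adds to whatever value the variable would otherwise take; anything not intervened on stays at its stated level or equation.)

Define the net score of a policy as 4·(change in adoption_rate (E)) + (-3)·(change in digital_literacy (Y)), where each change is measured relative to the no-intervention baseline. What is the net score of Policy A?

Baseline:
  A = 33
  Y = -3 − 6·33 = -201
  E = 256 − 33 + 3·(-201) = -380
Policy A (Y − 16, A + 43):
  A = 33 + 43 = 76
  Y = -3 − 6·76 (−16 from intervention) = -475
  E = 256 − 76 + 3·(-475) = -1245
ΔE = -1245 − (-380) = -865; ΔY = -475 − (-201) = -274
Score = 4·(-865) + (-3)·(-274) = -2638

-2638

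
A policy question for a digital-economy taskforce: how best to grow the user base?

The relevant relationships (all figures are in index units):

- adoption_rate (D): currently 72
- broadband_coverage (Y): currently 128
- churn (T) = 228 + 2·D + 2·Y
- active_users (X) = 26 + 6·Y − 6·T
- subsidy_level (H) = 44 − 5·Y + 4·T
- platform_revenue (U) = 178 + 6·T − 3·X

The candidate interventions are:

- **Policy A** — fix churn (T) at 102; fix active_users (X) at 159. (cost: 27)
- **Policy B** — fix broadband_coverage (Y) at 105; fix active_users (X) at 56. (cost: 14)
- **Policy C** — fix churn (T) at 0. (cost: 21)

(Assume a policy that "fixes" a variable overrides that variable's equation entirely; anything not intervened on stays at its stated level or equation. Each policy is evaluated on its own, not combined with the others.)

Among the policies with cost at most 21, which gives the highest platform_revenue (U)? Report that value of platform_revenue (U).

Policy B (Y := 105, X := 56):
  D = 72
  Y = 105
  T = 228 + 2·72 + 2·105 = 582
  X = 56
  U = 178 + 6·582 − 3·56 = 3502
Policy C (T := 0):
  D = 72
  Y = 128
  T = 0
  X = 26 + 6·128 − 6·0 = 794
  U = 178 + 6·0 − 3·794 = -2204
Comparing — Policy B: U=3502, Policy C: U=-2204. Highest is 3502 (Policy B).

3502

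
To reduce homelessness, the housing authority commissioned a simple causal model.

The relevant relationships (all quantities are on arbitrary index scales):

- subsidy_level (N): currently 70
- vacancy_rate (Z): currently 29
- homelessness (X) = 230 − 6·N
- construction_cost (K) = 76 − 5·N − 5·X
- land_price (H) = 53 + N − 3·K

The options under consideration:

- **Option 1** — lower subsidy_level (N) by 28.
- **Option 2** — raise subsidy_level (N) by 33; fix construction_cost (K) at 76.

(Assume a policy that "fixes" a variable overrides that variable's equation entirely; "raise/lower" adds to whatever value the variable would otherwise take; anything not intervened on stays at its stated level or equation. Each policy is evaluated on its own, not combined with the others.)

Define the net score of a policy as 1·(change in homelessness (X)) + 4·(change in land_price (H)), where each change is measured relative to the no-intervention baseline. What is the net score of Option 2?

Baseline:
  N = 70
  X = 230 − 6·70 = -190
  K = 76 − 5·70 − 5·(-190) = 676
  H = 53 + 70 − 3·676 = -1905
Option 2 (N + 33, K := 76):
  N = 70 + 33 = 103
  X = 230 − 6·103 = -388
  K = 76
  H = 53 + 103 − 3·76 = -72
ΔX = -388 − (-190) = -198; ΔH = -72 − (-1905) = 1833
Score = 1·(-198) + 4·1833 = 7134

7134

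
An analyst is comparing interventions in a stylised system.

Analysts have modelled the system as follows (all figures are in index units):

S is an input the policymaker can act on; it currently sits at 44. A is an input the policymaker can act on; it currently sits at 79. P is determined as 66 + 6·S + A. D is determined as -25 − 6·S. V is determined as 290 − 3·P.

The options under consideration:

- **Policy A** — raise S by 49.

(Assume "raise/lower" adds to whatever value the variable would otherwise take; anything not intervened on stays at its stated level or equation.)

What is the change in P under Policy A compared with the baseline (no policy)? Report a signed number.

294

Baseline:
  S = 44
  A = 79
  P = 66 + 6·44 + 79 = 409
Policy A (S + 49):
  S = 44 + 49 = 93
  A = 79
  P = 66 + 6·93 + 79 = 703
Change in P: 703 − 409 = 294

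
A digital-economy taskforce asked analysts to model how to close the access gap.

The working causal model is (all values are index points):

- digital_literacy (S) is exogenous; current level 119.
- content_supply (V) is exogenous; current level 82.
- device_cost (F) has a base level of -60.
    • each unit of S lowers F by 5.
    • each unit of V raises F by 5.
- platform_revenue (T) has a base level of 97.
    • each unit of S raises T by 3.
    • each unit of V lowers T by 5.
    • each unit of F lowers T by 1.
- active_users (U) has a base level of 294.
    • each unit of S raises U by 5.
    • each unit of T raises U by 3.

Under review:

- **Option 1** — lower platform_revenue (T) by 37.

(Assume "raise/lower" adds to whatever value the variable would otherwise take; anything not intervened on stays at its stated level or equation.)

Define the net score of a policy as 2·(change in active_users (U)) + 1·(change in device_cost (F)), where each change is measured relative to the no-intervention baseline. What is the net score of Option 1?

Baseline:
  S = 119
  V = 82
  F = -60 − 5·119 + 5·82 = -245
  T = 97 + 3·119 − 5·82 − (-245) = 289
  U = 294 + 5·119 + 3·289 = 1756
Option 1 (T − 37):
  S = 119
  V = 82
  F = -60 − 5·119 + 5·82 = -245
  T = 97 + 3·119 − 5·82 − (-245) (−37 from intervention) = 252
  U = 294 + 5·119 + 3·252 = 1645
ΔU = 1645 − 1756 = -111; ΔF = -245 − (-245) = 0
Score = 2·(-111) + 1·0 = -222

-222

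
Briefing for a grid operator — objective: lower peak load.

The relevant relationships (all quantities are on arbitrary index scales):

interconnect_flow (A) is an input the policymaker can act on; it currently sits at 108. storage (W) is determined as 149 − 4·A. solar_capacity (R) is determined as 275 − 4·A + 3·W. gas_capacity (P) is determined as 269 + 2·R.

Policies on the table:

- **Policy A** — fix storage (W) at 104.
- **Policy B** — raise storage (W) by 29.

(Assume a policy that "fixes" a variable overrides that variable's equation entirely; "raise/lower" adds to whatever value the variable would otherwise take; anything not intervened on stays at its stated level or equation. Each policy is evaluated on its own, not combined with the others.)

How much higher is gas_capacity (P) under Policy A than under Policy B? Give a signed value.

Policy A (W := 104):
  A = 108
  W = 104
  R = 275 − 4·108 + 3·104 = 155
  P = 269 + 2·155 = 579
Policy B (W + 29):
  A = 108
  W = 149 − 4·108 (+29 from intervention) = -254
  R = 275 − 4·108 + 3·(-254) = -919
  P = 269 + 2·(-919) = -1569
P: 579 − (-1569) = 2148

2148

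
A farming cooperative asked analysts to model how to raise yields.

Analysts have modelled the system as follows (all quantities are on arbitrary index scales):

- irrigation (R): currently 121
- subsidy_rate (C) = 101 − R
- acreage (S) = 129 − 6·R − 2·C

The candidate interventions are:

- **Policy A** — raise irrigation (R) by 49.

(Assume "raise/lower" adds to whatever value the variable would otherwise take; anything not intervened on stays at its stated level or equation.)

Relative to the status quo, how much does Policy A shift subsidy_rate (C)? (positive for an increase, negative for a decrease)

Baseline:
  R = 121
  C = 101 − 121 = -20
Policy A (R + 49):
  R = 121 + 49 = 170
  C = 101 − 170 = -69
Change in C: -69 − (-20) = -49

-49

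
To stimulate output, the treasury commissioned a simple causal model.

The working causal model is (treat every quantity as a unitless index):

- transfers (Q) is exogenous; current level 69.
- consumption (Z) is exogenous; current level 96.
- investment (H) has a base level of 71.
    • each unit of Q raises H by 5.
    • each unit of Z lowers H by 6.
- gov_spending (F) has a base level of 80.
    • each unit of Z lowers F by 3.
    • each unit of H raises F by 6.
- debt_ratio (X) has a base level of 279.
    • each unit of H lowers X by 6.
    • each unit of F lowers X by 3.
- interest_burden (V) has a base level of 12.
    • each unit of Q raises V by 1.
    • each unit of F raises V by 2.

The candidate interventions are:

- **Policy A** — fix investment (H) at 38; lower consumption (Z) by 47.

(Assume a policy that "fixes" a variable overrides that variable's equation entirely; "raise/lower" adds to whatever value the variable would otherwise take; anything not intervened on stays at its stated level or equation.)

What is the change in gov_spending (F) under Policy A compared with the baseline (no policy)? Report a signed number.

Baseline:
  Q = 69
  Z = 96
  H = 71 + 5·69 − 6·96 = -160
  F = 80 − 3·96 + 6·(-160) = -1168
Policy A (H := 38, Z − 47):
  Q = 69
  Z = 96 − 47 = 49
  H = 38
  F = 80 − 3·49 + 6·38 = 161
Change in F: 161 − (-1168) = 1329

1329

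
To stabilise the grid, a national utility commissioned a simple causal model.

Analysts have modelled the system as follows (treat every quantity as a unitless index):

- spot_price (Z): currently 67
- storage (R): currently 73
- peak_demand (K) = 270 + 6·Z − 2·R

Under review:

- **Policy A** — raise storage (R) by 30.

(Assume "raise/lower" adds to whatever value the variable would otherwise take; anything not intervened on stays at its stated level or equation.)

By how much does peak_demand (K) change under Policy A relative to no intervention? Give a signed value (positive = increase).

Baseline:
  Z = 67
  R = 73
  K = 270 + 6·67 − 2·73 = 526
Policy A (R + 30):
  Z = 67
  R = 73 + 30 = 103
  K = 270 + 6·67 − 2·103 = 466
Change in K: 466 − 526 = -60

-60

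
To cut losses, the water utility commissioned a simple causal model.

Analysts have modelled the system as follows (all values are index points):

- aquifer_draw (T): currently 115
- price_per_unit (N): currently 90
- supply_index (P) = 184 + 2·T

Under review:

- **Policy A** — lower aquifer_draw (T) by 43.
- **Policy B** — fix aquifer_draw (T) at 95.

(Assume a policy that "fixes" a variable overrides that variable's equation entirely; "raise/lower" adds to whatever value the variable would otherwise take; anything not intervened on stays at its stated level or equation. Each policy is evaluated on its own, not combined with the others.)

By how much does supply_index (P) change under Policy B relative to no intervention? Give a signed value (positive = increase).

Baseline:
  T = 115
  P = 184 + 2·115 = 414
Policy B (T := 95):
  T = 95
  P = 184 + 2·95 = 374
Change in P: 374 − 414 = -40

-40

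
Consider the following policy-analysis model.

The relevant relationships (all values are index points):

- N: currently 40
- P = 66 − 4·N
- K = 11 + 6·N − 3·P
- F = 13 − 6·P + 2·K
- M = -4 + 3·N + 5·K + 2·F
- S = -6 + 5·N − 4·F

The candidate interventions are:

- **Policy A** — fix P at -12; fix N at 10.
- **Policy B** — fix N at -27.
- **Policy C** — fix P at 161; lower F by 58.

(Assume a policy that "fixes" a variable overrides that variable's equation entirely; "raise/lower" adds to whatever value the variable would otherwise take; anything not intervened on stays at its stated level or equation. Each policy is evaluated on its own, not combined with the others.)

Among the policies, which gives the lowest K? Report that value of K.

-673

Policy A (P := -12, N := 10):
  N = 10
  P = -12
  K = 11 + 6·10 − 3·(-12) = 107
Policy B (N := -27):
  N = -27
  P = 66 − 4·(-27) = 174
  K = 11 + 6·(-27) − 3·174 = -673
Policy C (P := 161, F − 58):
  N = 40
  P = 161
  K = 11 + 6·40 − 3·161 = -232
Comparing — Policy A: K=107, Policy B: K=-673, Policy C: K=-232. Lowest is -673 (Policy B).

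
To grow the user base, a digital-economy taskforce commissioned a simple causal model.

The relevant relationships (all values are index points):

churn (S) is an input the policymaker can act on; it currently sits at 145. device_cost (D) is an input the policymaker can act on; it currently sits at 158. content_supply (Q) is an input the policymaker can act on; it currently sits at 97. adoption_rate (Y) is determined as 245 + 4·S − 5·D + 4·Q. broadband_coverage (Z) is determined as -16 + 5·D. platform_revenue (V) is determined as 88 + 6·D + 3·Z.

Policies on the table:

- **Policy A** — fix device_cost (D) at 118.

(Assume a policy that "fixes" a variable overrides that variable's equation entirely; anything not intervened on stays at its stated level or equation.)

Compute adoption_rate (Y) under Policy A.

Policy A (D := 118):
  S = 145
  D = 118
  Q = 97
  Y = 245 + 4·145 − 5·118 + 4·97 = 623

623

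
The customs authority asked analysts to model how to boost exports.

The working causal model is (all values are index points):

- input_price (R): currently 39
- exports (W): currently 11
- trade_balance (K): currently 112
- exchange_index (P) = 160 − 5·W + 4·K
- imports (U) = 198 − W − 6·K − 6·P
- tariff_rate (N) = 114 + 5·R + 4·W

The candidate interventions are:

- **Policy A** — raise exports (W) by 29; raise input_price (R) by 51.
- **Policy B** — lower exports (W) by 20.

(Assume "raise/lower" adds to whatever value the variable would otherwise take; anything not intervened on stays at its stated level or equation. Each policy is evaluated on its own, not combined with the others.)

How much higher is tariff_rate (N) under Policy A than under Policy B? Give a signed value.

451

Policy A (W + 29, R + 51):
  R = 39 + 51 = 90
  W = 11 + 29 = 40
  N = 114 + 5·90 + 4·40 = 724
Policy B (W − 20):
  R = 39
  W = 11 − 20 = -9
  N = 114 + 5·39 + 4·(-9) = 273
N: 724 − 273 = 451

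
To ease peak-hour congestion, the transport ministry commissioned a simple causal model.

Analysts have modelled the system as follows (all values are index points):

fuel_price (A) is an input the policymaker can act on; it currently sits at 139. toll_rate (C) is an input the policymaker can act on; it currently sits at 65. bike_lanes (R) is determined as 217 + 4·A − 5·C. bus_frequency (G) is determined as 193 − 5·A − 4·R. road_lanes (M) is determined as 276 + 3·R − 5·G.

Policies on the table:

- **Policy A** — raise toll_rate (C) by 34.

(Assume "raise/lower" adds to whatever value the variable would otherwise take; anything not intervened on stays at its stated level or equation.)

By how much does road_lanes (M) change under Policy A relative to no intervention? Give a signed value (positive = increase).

-3910

Baseline:
  A = 139
  C = 65
  R = 217 + 4·139 − 5·65 = 448
  G = 193 − 5·139 − 4·448 = -2294
  M = 276 + 3·448 − 5·(-2294) = 13090
Policy A (C + 34):
  A = 139
  C = 65 + 34 = 99
  R = 217 + 4·139 − 5·99 = 278
  G = 193 − 5·139 − 4·278 = -1614
  M = 276 + 3·278 − 5·(-1614) = 9180
Change in M: 9180 − 13090 = -3910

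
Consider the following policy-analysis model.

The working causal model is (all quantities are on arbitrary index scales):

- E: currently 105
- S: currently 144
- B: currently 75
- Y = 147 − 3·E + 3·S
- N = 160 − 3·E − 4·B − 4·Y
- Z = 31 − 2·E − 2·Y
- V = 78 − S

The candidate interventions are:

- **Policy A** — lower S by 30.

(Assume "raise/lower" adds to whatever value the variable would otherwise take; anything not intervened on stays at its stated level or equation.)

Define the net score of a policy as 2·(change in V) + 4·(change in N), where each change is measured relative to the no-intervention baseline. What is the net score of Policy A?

1500

Baseline:
  E = 105
  S = 144
  B = 75
  Y = 147 − 3·105 + 3·144 = 264
  N = 160 − 3·105 − 4·75 − 4·264 = -1511
  V = 78 − 144 = -66
Policy A (S − 30):
  E = 105
  S = 144 − 30 = 114
  B = 75
  Y = 147 − 3·105 + 3·114 = 174
  N = 160 − 3·105 − 4·75 − 4·174 = -1151
  V = 78 − 114 = -36
ΔV = -36 − (-66) = 30; ΔN = -1151 − (-1511) = 360
Score = 2·30 + 4·360 = 1500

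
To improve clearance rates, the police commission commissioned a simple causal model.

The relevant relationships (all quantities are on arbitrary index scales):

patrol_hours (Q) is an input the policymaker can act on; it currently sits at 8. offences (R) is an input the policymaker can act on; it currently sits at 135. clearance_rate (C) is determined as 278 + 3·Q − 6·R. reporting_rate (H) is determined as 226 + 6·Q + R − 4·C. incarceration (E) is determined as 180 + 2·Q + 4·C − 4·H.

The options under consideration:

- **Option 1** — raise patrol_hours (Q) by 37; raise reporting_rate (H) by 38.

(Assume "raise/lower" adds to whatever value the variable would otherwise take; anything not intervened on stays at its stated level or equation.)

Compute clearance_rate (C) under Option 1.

-397

Option 1 (Q + 37, H + 38):
  Q = 8 + 37 = 45
  R = 135
  C = 278 + 3·45 − 6·135 = -397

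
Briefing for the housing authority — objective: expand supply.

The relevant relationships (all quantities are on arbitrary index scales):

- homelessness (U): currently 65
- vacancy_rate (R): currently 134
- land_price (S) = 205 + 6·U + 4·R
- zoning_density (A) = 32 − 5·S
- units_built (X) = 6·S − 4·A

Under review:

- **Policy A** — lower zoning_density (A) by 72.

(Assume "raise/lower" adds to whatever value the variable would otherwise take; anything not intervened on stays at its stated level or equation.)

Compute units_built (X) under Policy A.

29566

Policy A (A − 72):
  U = 65
  R = 134
  S = 205 + 6·65 + 4·134 = 1131
  A = 32 − 5·1131 (−72 from intervention) = -5695
  X = 0 + 6·1131 − 4·(-5695) = 29566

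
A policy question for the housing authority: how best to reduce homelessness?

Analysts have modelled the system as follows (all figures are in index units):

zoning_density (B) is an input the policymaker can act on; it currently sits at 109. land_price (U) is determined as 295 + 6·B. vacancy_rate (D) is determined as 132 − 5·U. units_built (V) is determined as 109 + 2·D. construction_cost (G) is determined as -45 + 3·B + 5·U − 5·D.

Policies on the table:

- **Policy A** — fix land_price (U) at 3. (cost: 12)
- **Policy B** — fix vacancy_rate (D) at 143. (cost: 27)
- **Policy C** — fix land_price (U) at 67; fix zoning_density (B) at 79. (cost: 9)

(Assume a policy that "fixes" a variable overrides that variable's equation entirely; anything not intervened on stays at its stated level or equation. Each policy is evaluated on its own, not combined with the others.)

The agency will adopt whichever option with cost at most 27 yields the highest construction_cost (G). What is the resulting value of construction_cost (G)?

4312

Policy A (U := 3):
  B = 109
  U = 3
  D = 132 − 5·3 = 117
  G = -45 + 3·109 + 5·3 − 5·117 = -288
Policy B (D := 143):
  B = 109
  U = 295 + 6·109 = 949
  D = 143
  G = -45 + 3·109 + 5·949 − 5·143 = 4312
Policy C (U := 67, B := 79):
  B = 79
  U = 67
  D = 132 − 5·67 = -203
  G = -45 + 3·79 + 5·67 − 5·(-203) = 1542
Comparing — Policy A: G=-288, Policy B: G=4312, Policy C: G=1542. Highest is 4312 (Policy B).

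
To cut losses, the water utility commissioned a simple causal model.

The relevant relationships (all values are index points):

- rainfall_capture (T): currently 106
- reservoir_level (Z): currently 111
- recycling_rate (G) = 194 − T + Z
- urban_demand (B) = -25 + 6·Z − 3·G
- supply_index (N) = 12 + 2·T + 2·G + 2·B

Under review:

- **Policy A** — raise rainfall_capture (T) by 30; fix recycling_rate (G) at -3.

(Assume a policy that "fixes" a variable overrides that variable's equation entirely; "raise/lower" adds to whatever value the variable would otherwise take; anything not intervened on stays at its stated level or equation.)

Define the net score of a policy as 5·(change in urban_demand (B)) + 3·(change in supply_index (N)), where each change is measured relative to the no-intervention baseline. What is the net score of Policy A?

Baseline:
  T = 106
  Z = 111
  G = 194 − 106 + 111 = 199
  B = -25 + 6·111 − 3·199 = 44
  N = 12 + 2·106 + 2·199 + 2·44 = 710
Policy A (T + 30, G := -3):
  T = 106 + 30 = 136
  Z = 111
  G = -3
  B = -25 + 6·111 − 3·(-3) = 650
  N = 12 + 2·136 + 2·(-3) + 2·650 = 1578
ΔB = 650 − 44 = 606; ΔN = 1578 − 710 = 868
Score = 5·606 + 3·868 = 5634

5634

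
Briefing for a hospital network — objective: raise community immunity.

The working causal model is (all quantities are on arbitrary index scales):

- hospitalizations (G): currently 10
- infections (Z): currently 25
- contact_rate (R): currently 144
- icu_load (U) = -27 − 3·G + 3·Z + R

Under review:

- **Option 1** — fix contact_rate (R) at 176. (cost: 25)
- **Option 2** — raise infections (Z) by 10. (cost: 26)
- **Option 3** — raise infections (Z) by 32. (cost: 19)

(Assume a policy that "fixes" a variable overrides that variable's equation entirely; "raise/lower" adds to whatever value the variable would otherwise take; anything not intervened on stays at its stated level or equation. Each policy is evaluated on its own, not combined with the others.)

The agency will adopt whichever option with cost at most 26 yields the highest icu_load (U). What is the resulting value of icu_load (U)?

Option 1 (R := 176):
  G = 10
  Z = 25
  R = 176
  U = -27 − 3·10 + 3·25 + 176 = 194
Option 2 (Z + 10):
  G = 10
  Z = 25 + 10 = 35
  R = 144
  U = -27 − 3·10 + 3·35 + 144 = 192
Option 3 (Z + 32):
  G = 10
  Z = 25 + 32 = 57
  R = 144
  U = -27 − 3·10 + 3·57 + 144 = 258
Comparing — Option 1: U=194, Option 2: U=192, Option 3: U=258. Highest is 258 (Option 3).

258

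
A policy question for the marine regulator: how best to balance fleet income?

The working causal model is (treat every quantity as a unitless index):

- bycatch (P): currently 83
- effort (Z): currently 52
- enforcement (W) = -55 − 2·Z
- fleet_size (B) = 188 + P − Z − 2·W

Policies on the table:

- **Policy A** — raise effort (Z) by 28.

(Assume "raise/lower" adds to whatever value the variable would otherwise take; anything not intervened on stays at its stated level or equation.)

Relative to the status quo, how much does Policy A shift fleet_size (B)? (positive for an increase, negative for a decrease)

Baseline:
  P = 83
  Z = 52
  W = -55 − 2·52 = -159
  B = 188 + 83 − 52 − 2·(-159) = 537
Policy A (Z + 28):
  P = 83
  Z = 52 + 28 = 80
  W = -55 − 2·80 = -215
  B = 188 + 83 − 80 − 2·(-215) = 621
Change in B: 621 − 537 = 84

84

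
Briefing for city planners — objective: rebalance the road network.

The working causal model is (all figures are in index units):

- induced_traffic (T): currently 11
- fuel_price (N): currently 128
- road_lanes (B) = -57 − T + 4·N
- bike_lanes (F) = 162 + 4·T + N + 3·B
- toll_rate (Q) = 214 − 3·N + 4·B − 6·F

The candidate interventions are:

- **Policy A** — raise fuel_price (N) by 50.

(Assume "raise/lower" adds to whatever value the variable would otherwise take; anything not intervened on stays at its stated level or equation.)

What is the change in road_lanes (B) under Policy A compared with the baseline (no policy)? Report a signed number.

Baseline:
  T = 11
  N = 128
  B = -57 − 11 + 4·128 = 444
Policy A (N + 50):
  T = 11
  N = 128 + 50 = 178
  B = -57 − 11 + 4·178 = 644
Change in B: 644 − 444 = 200

200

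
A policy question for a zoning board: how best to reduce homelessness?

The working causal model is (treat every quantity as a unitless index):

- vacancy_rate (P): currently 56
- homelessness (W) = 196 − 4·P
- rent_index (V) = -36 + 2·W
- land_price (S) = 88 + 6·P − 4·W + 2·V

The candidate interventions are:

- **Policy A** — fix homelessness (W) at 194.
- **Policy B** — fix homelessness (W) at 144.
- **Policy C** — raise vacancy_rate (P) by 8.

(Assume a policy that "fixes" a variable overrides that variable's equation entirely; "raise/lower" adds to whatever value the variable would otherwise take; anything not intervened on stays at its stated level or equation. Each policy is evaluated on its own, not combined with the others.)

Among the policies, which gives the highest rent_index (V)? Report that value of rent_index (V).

352

Policy A (W := 194):
  P = 56
  W = 194
  V = -36 + 2·194 = 352
Policy B (W := 144):
  P = 56
  W = 144
  V = -36 + 2·144 = 252
Policy C (P + 8):
  P = 56 + 8 = 64
  W = 196 − 4·64 = -60
  V = -36 + 2·(-60) = -156
Comparing — Policy A: V=352, Policy B: V=252, Policy C: V=-156. Highest is 352 (Policy A).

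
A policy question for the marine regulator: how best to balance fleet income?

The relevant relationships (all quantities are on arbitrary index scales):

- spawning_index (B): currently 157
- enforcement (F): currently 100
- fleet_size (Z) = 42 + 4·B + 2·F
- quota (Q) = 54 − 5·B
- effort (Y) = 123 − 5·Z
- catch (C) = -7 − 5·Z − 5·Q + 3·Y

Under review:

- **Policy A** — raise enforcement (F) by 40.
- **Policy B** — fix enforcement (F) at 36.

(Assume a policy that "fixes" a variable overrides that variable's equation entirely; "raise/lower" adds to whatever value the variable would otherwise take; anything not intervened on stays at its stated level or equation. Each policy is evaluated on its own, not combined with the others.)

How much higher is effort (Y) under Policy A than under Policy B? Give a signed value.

Policy A (F + 40):
  B = 157
  F = 100 + 40 = 140
  Z = 42 + 4·157 + 2·140 = 950
  Y = 123 − 5·950 = -4627
Policy B (F := 36):
  B = 157
  F = 36
  Z = 42 + 4·157 + 2·36 = 742
  Y = 123 − 5·742 = -3587
Y: -4627 − (-3587) = -1040

-1040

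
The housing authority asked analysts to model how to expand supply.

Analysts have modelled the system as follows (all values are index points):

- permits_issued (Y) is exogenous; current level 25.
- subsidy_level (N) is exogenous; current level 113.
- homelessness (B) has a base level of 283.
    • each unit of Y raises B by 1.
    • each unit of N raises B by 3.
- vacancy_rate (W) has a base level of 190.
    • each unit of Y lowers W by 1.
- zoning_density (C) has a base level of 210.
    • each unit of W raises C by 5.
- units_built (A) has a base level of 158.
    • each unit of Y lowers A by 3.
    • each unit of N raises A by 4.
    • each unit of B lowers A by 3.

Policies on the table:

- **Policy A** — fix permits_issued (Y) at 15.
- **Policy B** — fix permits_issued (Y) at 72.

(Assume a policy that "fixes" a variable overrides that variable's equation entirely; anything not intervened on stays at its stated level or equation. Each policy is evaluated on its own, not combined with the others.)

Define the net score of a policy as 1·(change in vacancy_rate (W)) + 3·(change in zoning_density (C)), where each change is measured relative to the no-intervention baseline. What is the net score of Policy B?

Baseline:
  Y = 25
  W = 190 − 25 = 165
  C = 210 + 5·165 = 1035
Policy B (Y := 72):
  Y = 72
  W = 190 − 72 = 118
  C = 210 + 5·118 = 800
ΔW = 118 − 165 = -47; ΔC = 800 − 1035 = -235
Score = 1·(-47) + 3·(-235) = -752

-752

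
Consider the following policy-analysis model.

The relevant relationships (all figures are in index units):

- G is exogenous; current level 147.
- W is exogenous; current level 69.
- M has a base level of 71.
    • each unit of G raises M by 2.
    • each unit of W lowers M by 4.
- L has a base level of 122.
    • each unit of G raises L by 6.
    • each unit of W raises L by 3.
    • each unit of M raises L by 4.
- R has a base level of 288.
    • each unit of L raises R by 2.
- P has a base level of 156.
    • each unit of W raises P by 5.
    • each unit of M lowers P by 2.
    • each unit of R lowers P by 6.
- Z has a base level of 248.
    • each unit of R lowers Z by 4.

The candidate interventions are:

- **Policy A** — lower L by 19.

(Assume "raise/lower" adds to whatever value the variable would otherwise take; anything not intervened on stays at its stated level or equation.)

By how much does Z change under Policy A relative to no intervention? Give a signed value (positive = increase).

Baseline:
  G = 147
  W = 69
  M = 71 + 2·147 − 4·69 = 89
  L = 122 + 6·147 + 3·69 + 4·89 = 1567
  R = 288 + 2·1567 = 3422
  Z = 248 − 4·3422 = -13440
Policy A (L − 19):
  G = 147
  W = 69
  M = 71 + 2·147 − 4·69 = 89
  L = 122 + 6·147 + 3·69 + 4·89 (−19 from intervention) = 1548
  R = 288 + 2·1548 = 3384
  Z = 248 − 4·3384 = -13288
Change in Z: -13288 − (-13440) = 152

152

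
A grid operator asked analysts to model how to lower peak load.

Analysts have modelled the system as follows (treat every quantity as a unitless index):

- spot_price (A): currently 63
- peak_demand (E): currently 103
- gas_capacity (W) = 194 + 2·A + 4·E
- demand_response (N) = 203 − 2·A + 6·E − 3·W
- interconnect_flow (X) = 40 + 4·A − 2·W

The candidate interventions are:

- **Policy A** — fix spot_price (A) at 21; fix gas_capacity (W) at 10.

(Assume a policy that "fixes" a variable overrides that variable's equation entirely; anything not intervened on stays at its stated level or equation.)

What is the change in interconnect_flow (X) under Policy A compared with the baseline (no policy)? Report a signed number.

Baseline:
  A = 63
  E = 103
  W = 194 + 2·63 + 4·103 = 732
  X = 40 + 4·63 − 2·732 = -1172
Policy A (A := 21, W := 10):
  A = 21
  E = 103
  W = 10
  X = 40 + 4·21 − 2·10 = 104
Change in X: 104 − (-1172) = 1276

1276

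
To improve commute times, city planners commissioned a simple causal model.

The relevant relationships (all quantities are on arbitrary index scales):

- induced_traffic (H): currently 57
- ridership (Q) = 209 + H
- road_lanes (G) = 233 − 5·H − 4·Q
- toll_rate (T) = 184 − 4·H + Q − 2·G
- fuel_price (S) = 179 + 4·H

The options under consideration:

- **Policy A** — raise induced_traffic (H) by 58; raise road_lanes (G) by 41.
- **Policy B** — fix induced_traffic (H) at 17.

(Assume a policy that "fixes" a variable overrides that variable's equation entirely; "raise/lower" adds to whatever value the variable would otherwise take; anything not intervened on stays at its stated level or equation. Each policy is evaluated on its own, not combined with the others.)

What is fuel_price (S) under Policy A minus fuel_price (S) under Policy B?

Policy A (H + 58, G + 41):
  H = 57 + 58 = 115
  S = 179 + 4·115 = 639
Policy B (H := 17):
  H = 17
  S = 179 + 4·17 = 247
S: 639 − 247 = 392

392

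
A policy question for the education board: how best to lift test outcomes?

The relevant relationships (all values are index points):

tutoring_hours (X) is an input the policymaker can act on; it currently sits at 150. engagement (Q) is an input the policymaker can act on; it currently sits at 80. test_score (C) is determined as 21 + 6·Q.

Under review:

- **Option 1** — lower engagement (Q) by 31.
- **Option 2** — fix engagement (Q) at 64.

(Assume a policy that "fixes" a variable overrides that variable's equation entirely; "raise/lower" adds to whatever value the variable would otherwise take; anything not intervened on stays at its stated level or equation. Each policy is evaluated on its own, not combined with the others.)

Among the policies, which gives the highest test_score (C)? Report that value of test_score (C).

405

Option 1 (Q − 31):
  Q = 80 − 31 = 49
  C = 21 + 6·49 = 315
Option 2 (Q := 64):
  Q = 64
  C = 21 + 6·64 = 405
Comparing — Option 1: C=315, Option 2: C=405. Highest is 405 (Option 2).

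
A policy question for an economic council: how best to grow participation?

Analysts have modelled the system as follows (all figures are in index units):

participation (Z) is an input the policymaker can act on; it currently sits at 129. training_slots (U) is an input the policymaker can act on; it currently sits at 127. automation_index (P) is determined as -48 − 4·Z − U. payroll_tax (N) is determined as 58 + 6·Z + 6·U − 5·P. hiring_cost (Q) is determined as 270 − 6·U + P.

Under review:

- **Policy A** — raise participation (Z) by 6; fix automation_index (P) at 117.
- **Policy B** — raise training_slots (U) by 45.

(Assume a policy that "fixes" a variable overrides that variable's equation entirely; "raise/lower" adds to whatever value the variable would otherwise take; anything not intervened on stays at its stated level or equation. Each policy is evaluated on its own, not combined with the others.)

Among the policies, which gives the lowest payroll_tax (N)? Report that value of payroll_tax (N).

1045

Policy A (Z + 6, P := 117):
  Z = 129 + 6 = 135
  U = 127
  P = 117
  N = 58 + 6·135 + 6·127 − 5·117 = 1045
Policy B (U + 45):
  Z = 129
  U = 127 + 45 = 172
  P = -48 − 4·129 − 172 = -736
  N = 58 + 6·129 + 6·172 − 5·(-736) = 5544
Comparing — Policy A: N=1045, Policy B: N=5544. Lowest is 1045 (Policy A).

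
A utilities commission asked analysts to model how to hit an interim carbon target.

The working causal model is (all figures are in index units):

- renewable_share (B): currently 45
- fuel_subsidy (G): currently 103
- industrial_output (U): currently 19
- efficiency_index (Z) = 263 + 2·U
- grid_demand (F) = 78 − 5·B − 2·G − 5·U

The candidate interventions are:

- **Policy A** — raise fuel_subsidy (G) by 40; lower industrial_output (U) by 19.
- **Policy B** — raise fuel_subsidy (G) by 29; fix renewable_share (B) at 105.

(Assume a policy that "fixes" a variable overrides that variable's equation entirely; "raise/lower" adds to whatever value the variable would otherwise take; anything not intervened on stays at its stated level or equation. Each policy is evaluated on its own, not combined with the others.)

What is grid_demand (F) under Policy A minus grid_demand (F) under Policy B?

Policy A (G + 40, U − 19):
  B = 45
  G = 103 + 40 = 143
  U = 19 − 19 = 0
  F = 78 − 5·45 − 2·143 − 5·0 = -433
Policy B (G + 29, B := 105):
  B = 105
  G = 103 + 29 = 132
  U = 19
  F = 78 − 5·105 − 2·132 − 5·19 = -806
F: -433 − (-806) = 373

373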